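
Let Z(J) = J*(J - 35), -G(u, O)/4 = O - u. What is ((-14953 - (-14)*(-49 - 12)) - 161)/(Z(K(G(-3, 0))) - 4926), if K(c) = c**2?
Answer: -7984/5385 ≈ -1.4826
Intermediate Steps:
G(u, O) = -4*O + 4*u (G(u, O) = -4*(O - u) = -4*O + 4*u)
Z(J) = J*(-35 + J)
((-14953 - (-14)*(-49 - 12)) - 161)/(Z(K(G(-3, 0))) - 4926) = ((-14953 - (-14)*(-49 - 12)) - 161)/((-4*0 + 4*(-3))**2*(-35 + (-4*0 + 4*(-3))**2) - 4926) = ((-14953 - (-14)*(-61)) - 161)/((0 - 12)**2*(-35 + (0 - 12)**2) - 4926) = ((-14953 - 1*854) - 161)/((-12)**2*(-35 + (-12)**2) - 4926) = ((-14953 - 854) - 161)/(144*(-35 + 144) - 4926) = (-15807 - 161)/(144*109 - 4926) = -15968/(15696 - 4926) = -15968/10770 = -15968*1/10770 = -7984/5385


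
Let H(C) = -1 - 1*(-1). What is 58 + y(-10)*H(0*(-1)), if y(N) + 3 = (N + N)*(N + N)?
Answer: 58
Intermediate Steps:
H(C) = 0 (H(C) = -1 + 1 = 0)
y(N) = -3 + 4*N² (y(N) = -3 + (N + N)*(N + N) = -3 + (2*N)*(2*N) = -3 + 4*N²)
58 + y(-10)*H(0*(-1)) = 58 + (-3 + 4*(-10)²)*0 = 58 + (-3 + 4*100)*0 = 58 + (-3 + 400)*0 = 58 + 397*0 = 58 + 0 = 58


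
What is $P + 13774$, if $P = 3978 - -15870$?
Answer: $33622$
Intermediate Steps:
$P = 19848$ ($P = 3978 + 15870 = 19848$)
$P + 13774 = 19848 + 13774 = 33622$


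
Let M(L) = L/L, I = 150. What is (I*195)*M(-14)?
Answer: 29250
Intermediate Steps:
M(L) = 1
(I*195)*M(-14) = (150*195)*1 = 29250*1 = 29250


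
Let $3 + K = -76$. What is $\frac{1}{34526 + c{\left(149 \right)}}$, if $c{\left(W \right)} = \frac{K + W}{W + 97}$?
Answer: $\frac{123}{4246733} \approx 2.8963 \cdot 10^{-5}$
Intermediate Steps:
$K = -79$ ($K = -3 - 76 = -79$)
$c{\left(W \right)} = \frac{-79 + W}{97 + W}$ ($c{\left(W \right)} = \frac{-79 + W}{W + 97} = \frac{-79 + W}{97 + W}$)
$\frac{1}{34526 + c{\left(149 \right)}} = \frac{1}{34526 + \frac{-79 + 149}{97 + 149}} = \frac{1}{34526 + \frac{1}{246} \cdot 70} = \frac{1}{34526 + \frac{35}{123}} = \frac{1}{\frac{4246733}{123}} = \frac{123}{4246733}$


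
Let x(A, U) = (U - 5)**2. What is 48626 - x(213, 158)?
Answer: 25217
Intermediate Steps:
x(A, U) = (-5 + U)**2
48626 - x(213, 158) = 48626 - (-5 + 158)**2 = 48626 - 1*153**2 = 48626 - 1*23409 = 48626 - 23409 = 25217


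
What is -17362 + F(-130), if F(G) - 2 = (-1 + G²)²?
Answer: 285558841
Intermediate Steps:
F(G) = 2 + (-1 + G²)²
-17362 + F(-130) = -17362 + (2 + (-1 + (-130)²)²) = -17362 + (2 + (-1 + 16900)²) = -17362 + (2 + 16899²) = -17362 + (2 + 285576201) = -17362 + 285576203 = 285558841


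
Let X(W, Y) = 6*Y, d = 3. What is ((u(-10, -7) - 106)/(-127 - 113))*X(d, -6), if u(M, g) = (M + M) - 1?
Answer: -381/20 ≈ -19.050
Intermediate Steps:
u(M, g) = -1 + 2*M (u(M, g) = 2*M - 1 = -1 + 2*M)
((u(-10, -7) - 106)/(-127 - 113))*X(d, -6) = (((-1 + 2*(-10)) - 106)/(-127 - 113))*(6*(-6)) = (((-1 - 20) - 106)/(-240))*(-36) = ((-21 - 106)*(-1/240))*(-36) = -127*(-1/240)*(-36) = (127/240)*(-36) = -381/20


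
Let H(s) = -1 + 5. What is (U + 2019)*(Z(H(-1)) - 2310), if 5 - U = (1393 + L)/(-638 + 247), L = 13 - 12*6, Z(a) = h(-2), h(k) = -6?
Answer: -79823256/17 ≈ -4.6955e+6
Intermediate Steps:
H(s) = 4
Z(a) = -6
L = -59 (L = 13 - 72 = -59)
U = 143/17 (U = 5 - (1393 - 59)/(-638 + 247) = 5 - 1334/(-391) = 5 - 1334*(-1)/391 = 5 - 1*(-58/17) = 5 + 58/17 = 143/17 ≈ 8.4118)
(U + 2019)*(Z(H(-1)) - 2310) = (143/17 + 2019)*(-6 - 2310) = (34466/17)*(-2316) = -79823256/17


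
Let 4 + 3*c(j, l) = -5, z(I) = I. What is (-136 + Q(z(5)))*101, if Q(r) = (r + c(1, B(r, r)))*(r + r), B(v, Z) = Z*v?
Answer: -11716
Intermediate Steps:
c(j, l) = -3 (c(j, l) = -4/3 + (1/3)*(-5) = -4/3 - 5/3 = -3)
Q(r) = 2*r*(-3 + r) (Q(r) = (r - 3)*(r + r) = (-3 + r)*(2*r) = 2*r*(-3 + r))
(-136 + Q(z(5)))*101 = (-136 + 2*5*(-3 + 5))*101 = (-136 + 2*5*2)*101 = (-136 + 20)*101 = -116*101 = -11716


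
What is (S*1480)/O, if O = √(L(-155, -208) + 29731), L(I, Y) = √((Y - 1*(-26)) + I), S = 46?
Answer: 68080/√(29731 + I*√337) ≈ 394.83 - 0.1219*I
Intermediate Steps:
L(I, Y) = √(26 + I + Y) (L(I, Y) = √((Y + 26) + I) = √((26 + Y) + I) = √(26 + I + Y))
O = √(29731 + I*√337) (O = √(√(26 - 155 - 208) + 29731) = √(√(-337) + 29731) = √(I*√337 + 29731) = √(29731 + I*√337) ≈ 172.43 + 0.0532*I)
(S*1480)/O = (46*1480)/(√(29731 + I*√337)) = 68080/√(29731 + I*√337)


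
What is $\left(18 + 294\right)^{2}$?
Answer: $97344$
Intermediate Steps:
$\left(18 + 294\right)^{2} = 312^{2} = 97344$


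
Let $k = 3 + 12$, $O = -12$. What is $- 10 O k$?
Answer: $1800$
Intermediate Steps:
$k = 15$
$- 10 O k = \left(-10\right) \left(-12\right) 15 = 120 \cdot 15 = 1800$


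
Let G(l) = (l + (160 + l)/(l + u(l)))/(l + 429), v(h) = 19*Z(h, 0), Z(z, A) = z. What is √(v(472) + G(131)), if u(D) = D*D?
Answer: √29795787869815/57640 ≈ 94.701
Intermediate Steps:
u(D) = D²
v(h) = 19*h
G(l) = (l + (160 + l)/(l + l²))/(429 + l) (G(l) = (l + (160 + l)/(l + l²))/(l + 429) = (l + (160 + l)/(l + l²))/(429 + l))
√(v(472) + G(131)) = √(19*472 + (160 + 131 + 131² + 131³)/(131*(429 + 131² + 430*131))) = √(8968 + (160 + 131 + 17161 + 2248091)/(131*(429 + 17161 + 56330))) = √(8968 + (1/131)*2265543/73920) = √(8968 + (1/131)*(1/73920)*2265543) = √(8968 + 107883/461120) = √(4135432043/461120) = √29795787869815/57640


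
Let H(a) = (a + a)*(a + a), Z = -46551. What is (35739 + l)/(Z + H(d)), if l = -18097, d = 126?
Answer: 17642/16953 ≈ 1.0406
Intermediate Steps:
H(a) = 4*a² (H(a) = (2*a)*(2*a) = 4*a²)
(35739 + l)/(Z + H(d)) = (35739 - 18097)/(-46551 + 4*126²) = 17642/(-46551 + 4*15876) = 17642/(-46551 + 63504) = 17642/16953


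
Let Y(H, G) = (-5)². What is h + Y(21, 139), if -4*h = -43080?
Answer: 10795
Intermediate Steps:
h = 10770 (h = -¼*(-43080) = 10770)
Y(H, G) = 25
h + Y(21, 139) = 10770 + 25 = 10795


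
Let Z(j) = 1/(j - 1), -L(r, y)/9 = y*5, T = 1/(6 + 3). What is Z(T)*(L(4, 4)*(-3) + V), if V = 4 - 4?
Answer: -1215/2 ≈ -607.50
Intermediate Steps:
T = ⅑ (T = 1/9 = ⅑ ≈ 0.11111)
L(r, y) = -45*y (L(r, y) = -9*y*5 = -45*y)
Z(j) = 1/(-1 + j)
V = 0
Z(T)*(L(4, 4)*(-3) + V) = (-45*4*(-3) + 0)/(-1 + ⅑) = (-180*(-3) + 0)/(-8/9) = -9*(540 + 0)/8 = -9/8*540 = -1215/2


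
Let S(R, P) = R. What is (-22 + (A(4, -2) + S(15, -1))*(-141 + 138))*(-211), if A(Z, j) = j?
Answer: 12871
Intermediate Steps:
(-22 + (A(4, -2) + S(15, -1))*(-141 + 138))*(-211) = (-22 + (-2 + 15)*(-141 + 138))*(-211) = (-22 + 13*(-3))*(-211) = (-22 - 39)*(-211) = -61*(-211) = 12871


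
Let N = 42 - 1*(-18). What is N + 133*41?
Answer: 5513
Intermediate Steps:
N = 60 (N = 42 + 18 = 60)
N + 133*41 = 60 + 133*41 = 60 + 5453 = 5513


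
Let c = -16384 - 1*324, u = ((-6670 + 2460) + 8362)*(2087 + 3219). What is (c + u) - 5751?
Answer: 22008053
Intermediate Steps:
u = 22030512 (u = (-4210 + 8362)*5306 = 4152*5306 = 22030512)
c = -16708 (c = -16384 - 324 = -16708)
(c + u) - 5751 = (-16708 + 22030512) - 5751 = 22013804 - 5751 = 22008053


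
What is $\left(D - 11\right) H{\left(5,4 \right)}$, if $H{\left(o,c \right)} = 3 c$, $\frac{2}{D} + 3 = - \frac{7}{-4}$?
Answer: $- \frac{756}{5} \approx -151.2$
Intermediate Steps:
$D = - \frac{8}{5}$ ($D = \frac{2}{-3 - \frac{7}{-4}} = \frac{2}{-3 - - \frac{7}{4}} = \frac{2}{-3 + \frac{7}{4}} = \frac{2}{- \frac{5}{4}} = 2 \left(- \frac{4}{5}\right) = - \frac{8}{5} \approx -1.6$)
$\left(D - 11\right) H{\left(5,4 \right)} = \left(- \frac{8}{5} - 11\right) 3 \cdot 4 = \left(- \frac{63}{5}\right) 12 = - \frac{756}{5}$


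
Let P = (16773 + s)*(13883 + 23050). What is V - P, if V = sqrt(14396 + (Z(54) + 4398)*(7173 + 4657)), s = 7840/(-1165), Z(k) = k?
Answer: -144280278753/233 + 2*sqrt(13170389) ≈ -6.1922e+8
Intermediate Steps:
s = -1568/233 (s = 7840*(-1/1165) = -1568/233 ≈ -6.7296)
V = 2*sqrt(13170389) (V = sqrt(14396 + (54 + 4398)*(7173 + 4657)) = sqrt(14396 + 4452*11830) = sqrt(14396 + 52667160) = sqrt(52681556) = 2*sqrt(13170389) ≈ 7258.2)
P = 144280278753/233 (P = (16773 - 1568/233)*(13883 + 23050) = (3906541/233)*36933 = 144280278753/233 ≈ 6.1923e+8)
V - P = 2*sqrt(13170389) - 1*144280278753/233 = 2*sqrt(13170389) - 144280278753/233 = -144280278753/233 + 2*sqrt(13170389)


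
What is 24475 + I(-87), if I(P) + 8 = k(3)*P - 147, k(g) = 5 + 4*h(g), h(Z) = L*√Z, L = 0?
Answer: 23885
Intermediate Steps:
h(Z) = 0 (h(Z) = 0*√Z = 0)
k(g) = 5 (k(g) = 5 + 4*0 = 5 + 0 = 5)
I(P) = -155 + 5*P (I(P) = -8 + (5*P - 147) = -8 + (-147 + 5*P) = -155 + 5*P)
24475 + I(-87) = 24475 + (-155 + 5*(-87)) = 24475 + (-155 - 435) = 24475 - 590 = 23885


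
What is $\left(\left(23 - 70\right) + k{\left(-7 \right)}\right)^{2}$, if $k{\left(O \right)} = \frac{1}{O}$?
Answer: $\frac{108900}{49} \approx 2222.4$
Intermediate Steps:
$\left(\left(23 - 70\right) + k{\left(-7 \right)}\right)^{2} = \left(\left(23 - 70\right) + \frac{1}{-7}\right)^{2} = \left(-47 - \frac{1}{7}\right)^{2} = \left(- \frac{330}{7}\right)^{2} = \frac{108900}{49}$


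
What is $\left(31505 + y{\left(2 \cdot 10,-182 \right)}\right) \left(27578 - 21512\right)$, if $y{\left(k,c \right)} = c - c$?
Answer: $191109330$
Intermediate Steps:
$y{\left(k,c \right)} = 0$
$\left(31505 + y{\left(2 \cdot 10,-182 \right)}\right) \left(27578 - 21512\right) = \left(31505 + 0\right) \left(27578 - 21512\right) = 31505 \cdot 6066 = 191109330$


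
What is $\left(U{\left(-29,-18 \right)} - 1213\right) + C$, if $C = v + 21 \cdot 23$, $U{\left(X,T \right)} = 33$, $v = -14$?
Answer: $-711$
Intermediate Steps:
$C = 469$ ($C = -14 + 21 \cdot 23 = -14 + 483 = 469$)
$\left(U{\left(-29,-18 \right)} - 1213\right) + C = \left(33 - 1213\right) + 469 = -1180 + 469 = -711$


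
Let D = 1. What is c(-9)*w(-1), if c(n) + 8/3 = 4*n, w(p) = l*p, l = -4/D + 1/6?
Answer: -1334/9 ≈ -148.22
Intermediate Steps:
l = -23/6 (l = -4/1 + 1/6 = -4*1 + 1*(1/6) = -4 + 1/6 = -23/6 ≈ -3.8333)
w(p) = -23*p/6
c(n) = -8/3 + 4*n
c(-9)*w(-1) = (-8/3 + 4*(-9))*(-23/6*(-1)) = (-8/3 - 36)*(23/6) = -116/3*23/6 = -1334/9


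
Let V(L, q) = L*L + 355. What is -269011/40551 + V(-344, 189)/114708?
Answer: -2893852783/516836012 ≈ -5.5992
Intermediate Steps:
V(L, q) = 355 + L**2 (V(L, q) = L**2 + 355 = 355 + L**2)
-269011/40551 + V(-344, 189)/114708 = -269011/40551 + (355 + (-344)**2)/114708 = -269011*1/40551 + (355 + 118336)*(1/114708) = -269011/40551 + 118691*(1/114708) = -269011/40551 + 118691/114708 = -2893852783/516836012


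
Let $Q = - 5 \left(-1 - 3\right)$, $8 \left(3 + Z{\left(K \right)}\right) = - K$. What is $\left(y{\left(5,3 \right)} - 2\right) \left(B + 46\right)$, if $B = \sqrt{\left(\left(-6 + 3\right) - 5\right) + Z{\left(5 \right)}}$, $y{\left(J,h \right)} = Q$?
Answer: $828 + \frac{9 i \sqrt{186}}{2} \approx 828.0 + 61.372 i$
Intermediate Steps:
$Z{\left(K \right)} = -3 - \frac{K}{8}$ ($Z{\left(K \right)} = -3 + \frac{\left(-1\right) K}{8} = -3 - \frac{K}{8}$)
$Q = 20$ ($Q = \left(-5\right) \left(-4\right) = 20$)
$y{\left(J,h \right)} = 20$
$B = \frac{i \sqrt{186}}{4}$ ($B = \sqrt{\left(\left(-6 + 3\right) - 5\right) - \frac{29}{8}} = \sqrt{\left(-3 - 5\right) - \frac{29}{8}} = \sqrt{-8 - \frac{29}{8}} = \sqrt{- \frac{93}{8}} = \frac{i \sqrt{186}}{4} \approx 3.4095 i$)
$\left(y{\left(5,3 \right)} - 2\right) \left(B + 46\right) = \left(20 - 2\right) \left(\frac{i \sqrt{186}}{4} + 46\right) = \left(20 - 2\right) \left(46 + \frac{i \sqrt{186}}{4}\right) = 18 \left(46 + \frac{i \sqrt{186}}{4}\right) = 828 + \frac{9 i \sqrt{186}}{2}$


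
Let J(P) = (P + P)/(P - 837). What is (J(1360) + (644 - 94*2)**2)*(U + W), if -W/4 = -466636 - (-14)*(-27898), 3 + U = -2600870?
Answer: 90043230460832/523 ≈ 1.7217e+11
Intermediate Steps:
U = -2600873 (U = -3 - 2600870 = -2600873)
W = 3428832 (W = -4*(-466636 - (-14)*(-27898)) = -4*(-466636 - 1*390572) = -4*(-466636 - 390572) = -4*(-857208) = 3428832)
J(P) = 2*P/(-837 + P) (J(P) = (2*P)/(-837 + P) = 2*P/(-837 + P))
(J(1360) + (644 - 94*2)**2)*(U + W) = (2*1360/(-837 + 1360) + (644 - 94*2)**2)*(-2600873 + 3428832) = (2*1360/523 + (644 - 188)**2)*827959 = (2*1360*(1/523) + 456**2)*827959 = (2720/523 + 207936)*827959 = (108753248/523)*827959 = 90043230460832/523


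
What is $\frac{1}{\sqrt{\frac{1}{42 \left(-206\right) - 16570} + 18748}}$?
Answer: $\frac{\sqrt{11926526751210}}{472862055} \approx 0.0073034$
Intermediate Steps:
$\frac{1}{\sqrt{\frac{1}{42 \left(-206\right) - 16570} + 18748}} = \frac{1}{\sqrt{\frac{1}{-8652 - 16570} + 18748}} = \frac{1}{\sqrt{\frac{1}{-25222} + 18748}} = \frac{1}{\sqrt{- \frac{1}{25222} + 18748}} = \frac{1}{\sqrt{\frac{472862055}{25222}}} = \frac{1}{\frac{1}{25222} \sqrt{11926526751210}} = \frac{\sqrt{11926526751210}}{472862055}$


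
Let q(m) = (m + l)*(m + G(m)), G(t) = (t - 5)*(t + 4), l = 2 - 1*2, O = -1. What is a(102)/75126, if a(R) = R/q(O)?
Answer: 17/237899 ≈ 7.1459e-5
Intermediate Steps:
l = 0 (l = 2 - 2 = 0)
G(t) = (-5 + t)*(4 + t)
q(m) = m*(-20 + m**2) (q(m) = (m + 0)*(m + (-20 + m**2 - m)) = m*(-20 + m**2))
a(R) = R/19 (a(R) = R/((-(-20 + (-1)**2))) = R/((-(-20 + 1))) = R/((-1*(-19))) = R/19)
a(102)/75126 = ((1/19)*102)/75126 = (102/19)*(1/75126) = 17/237899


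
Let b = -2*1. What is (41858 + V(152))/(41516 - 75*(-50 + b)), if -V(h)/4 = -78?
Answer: 21085/22708 ≈ 0.92853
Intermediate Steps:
V(h) = 312 (V(h) = -4*(-78) = 312)
b = -2
(41858 + V(152))/(41516 - 75*(-50 + b)) = (41858 + 312)/(41516 - 75*(-50 - 2)) = 42170/(41516 - 75*(-52)) = 42170/(41516 + 3900) = 42170/45416 = 42170*(1/45416) = 21085/22708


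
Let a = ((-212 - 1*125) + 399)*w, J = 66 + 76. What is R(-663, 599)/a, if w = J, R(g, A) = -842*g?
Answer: 279123/4402 ≈ 63.408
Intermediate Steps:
J = 142
w = 142
a = 8804 (a = ((-212 - 1*125) + 399)*142 = ((-212 - 125) + 399)*142 = (-337 + 399)*142 = 62*142 = 8804)
R(-663, 599)/a = -842*(-663)/8804 = 558246*(1/8804) = 279123/4402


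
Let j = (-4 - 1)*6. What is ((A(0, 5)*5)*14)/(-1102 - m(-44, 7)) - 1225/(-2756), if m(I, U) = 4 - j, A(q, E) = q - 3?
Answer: 246295/391352 ≈ 0.62934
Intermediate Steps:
j = -30 (j = -5*6 = -30)
A(q, E) = -3 + q
m(I, U) = 34 (m(I, U) = 4 - 1*(-30) = 4 + 30 = 34)
((A(0, 5)*5)*14)/(-1102 - m(-44, 7)) - 1225/(-2756) = (((-3 + 0)*5)*14)/(-1102 - 1*34) - 1225/(-2756) = (-3*5*14)/(-1102 - 34) - 1225*(-1/2756) = -15*14/(-1136) + 1225/2756 = -210*(-1/1136) + 1225/2756 = 105/568 + 1225/2756 = 246295/391352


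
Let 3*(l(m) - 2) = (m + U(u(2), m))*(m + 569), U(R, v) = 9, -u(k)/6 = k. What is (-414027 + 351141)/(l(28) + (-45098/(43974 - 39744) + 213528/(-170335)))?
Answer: -2265521760315/264901154099 ≈ -8.5523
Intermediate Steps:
u(k) = -6*k
l(m) = 2 + (9 + m)*(569 + m)/3 (l(m) = 2 + ((m + 9)*(m + 569))/3 = 2 + ((9 + m)*(569 + m))/3 = 2 + (9 + m)*(569 + m)/3)
(-414027 + 351141)/(l(28) + (-45098/(43974 - 39744) + 213528/(-170335))) = (-414027 + 351141)/((1709 + (1/3)*28**2 + (578/3)*28) + (-45098/(43974 - 39744) + 213528/(-170335))) = -62886/((1709 + (1/3)*784 + 16184/3) + (-45098/4230 + 213528*(-1/170335))) = -62886/((1709 + 784/3 + 16184/3) + (-45098*1/4230 - 213528/170335)) = -62886/(7365 + (-22549/2115 - 213528/170335)) = -62886/(7365 - 858499127/72051705) = -62886/529802308198/72051705 = -62886*72051705/529802308198 = -2265521760315/264901154099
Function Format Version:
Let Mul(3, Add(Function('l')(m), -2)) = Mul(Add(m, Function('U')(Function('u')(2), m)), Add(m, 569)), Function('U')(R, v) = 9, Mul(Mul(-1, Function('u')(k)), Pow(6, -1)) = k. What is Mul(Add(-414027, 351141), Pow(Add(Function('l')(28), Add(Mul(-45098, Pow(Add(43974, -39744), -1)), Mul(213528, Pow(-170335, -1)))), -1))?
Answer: Rational(-2265521760315, 264901154099) ≈ -8.5523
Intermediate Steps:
Function('u')(k) = Mul(-6, k)
Function('l')(m) = Add(2, Mul(Rational(1, 3), Add(9, m), Add(569, m))) (Function('l')(m) = Add(2, Mul(Rational(1, 3), Mul(Add(m, 9), Add(m, 569)))) = Add(2, Mul(Rational(1, 3), Mul(Add(9, m), Add(569, m)))) = Add(2, Mul(Rational(1, 3), Add(9, m), Add(569, m))))
Mul(Add(-414027, 351141), Pow(Add(Function('l')(28), Add(Mul(-45098, Pow(Add(43974, -39744), -1)), Mul(213528, Pow(-170335, -1)))), -1)) = Mul(Add(-414027, 351141), Pow(Add(Add(1709, Mul(Rational(1, 3), Pow(28, 2)), Mul(Rational(578, 3), 28)), Add(Mul(-45098, Pow(Add(43974, -39744), -1)), Mul(213528, Pow(-170335, -1)))), -1)) = Mul(-62886, Pow(Add(Add(1709, Mul(Rational(1, 3), 784), Rational(16184, 3)), Add(Mul(-45098, Pow(4230, -1)), Mul(213528, Rational(-1, 170335)))), -1)) = Mul(-62886, Pow(Add(Add(1709, Rational(784, 3), Rational(16184, 3)), Add(Mul(-45098, Rational(1, 4230)), Rational(-213528, 170335))), -1)) = Mul(-62886, Pow(Add(7365, Add(Rational(-22549, 2115), Rational(-213528, 170335))), -1)) = Mul(-62886, Pow(Add(7365, Rational(-858499127, 72051705)), -1)) = Mul(-62886, Pow(Rational(529802308198, 72051705), -1)) = Mul(-62886, Rational(72051705, 529802308198)) = Rational(-2265521760315, 264901154099)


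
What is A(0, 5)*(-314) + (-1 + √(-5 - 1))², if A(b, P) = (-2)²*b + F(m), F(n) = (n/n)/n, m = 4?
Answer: -167/2 - 2*I*√6 ≈ -83.5 - 4.899*I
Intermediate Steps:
F(n) = 1/n
A(b, P) = ¼ + 4*b (A(b, P) = (-2)²*b + 1/4 = 4*b + ¼ = ¼ + 4*b)
A(0, 5)*(-314) + (-1 + √(-5 - 1))² = (¼ + 4*0)*(-314) + (-1 + √(-5 - 1))² = (¼ + 0)*(-314) + (-1 + √(-6))² = (¼)*(-314) + (-1 + I*√6)² = -157/2 + (-1 + I*√6)²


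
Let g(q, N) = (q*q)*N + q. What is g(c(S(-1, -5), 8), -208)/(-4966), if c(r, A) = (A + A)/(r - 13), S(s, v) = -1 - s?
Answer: 2056/32279 ≈ 0.063695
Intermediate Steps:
c(r, A) = 2*A/(-13 + r) (c(r, A) = (2*A)/(-13 + r) = 2*A/(-13 + r))
g(q, N) = q + N*q**2 (g(q, N) = q**2*N + q = N*q**2 + q = q + N*q**2)
g(c(S(-1, -5), 8), -208)/(-4966) = ((2*8/(-13 + (-1 - 1*(-1))))*(1 - 416*8/(-13 + (-1 - 1*(-1)))))/(-4966) = ((2*8/(-13 + (-1 + 1)))*(1 - 416*8/(-13 + (-1 + 1))))*(-1/4966) = ((2*8/(-13 + 0))*(1 - 416*8/(-13 + 0)))*(-1/4966) = ((2*8/(-13))*(1 - 416*8/(-13)))*(-1/4966) = ((2*8*(-1/13))*(1 - 416*8*(-1)/13))*(-1/4966) = -16*(1 - 208*(-16/13))/13*(-1/4966) = -16*(1 + 256)/13*(-1/4966) = -16/13*257*(-1/4966) = -4112/13*(-1/4966) = 2056/32279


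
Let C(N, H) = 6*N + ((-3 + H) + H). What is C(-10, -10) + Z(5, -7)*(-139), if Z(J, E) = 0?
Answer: -83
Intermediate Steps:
C(N, H) = -3 + 2*H + 6*N (C(N, H) = 6*N + (-3 + 2*H) = -3 + 2*H + 6*N)
C(-10, -10) + Z(5, -7)*(-139) = (-3 + 2*(-10) + 6*(-10)) + 0*(-139) = (-3 - 20 - 60) + 0 = -83 + 0 = -83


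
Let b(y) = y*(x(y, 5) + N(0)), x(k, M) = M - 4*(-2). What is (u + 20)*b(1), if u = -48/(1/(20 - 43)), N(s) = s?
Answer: 14612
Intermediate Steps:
x(k, M) = 8 + M (x(k, M) = M + 8 = 8 + M)
b(y) = 13*y (b(y) = y*((8 + 5) + 0) = y*(13 + 0) = y*13 = 13*y)
u = 1104 (u = -48/(1/(-23)) = -48/(-1/23) = -48*(-23) = 1104)
(u + 20)*b(1) = (1104 + 20)*(13*1) = 1124*13 = 14612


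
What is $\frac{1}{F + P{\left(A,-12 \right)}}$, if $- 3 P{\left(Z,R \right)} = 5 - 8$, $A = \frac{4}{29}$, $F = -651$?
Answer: $- \frac{1}{650} \approx -0.0015385$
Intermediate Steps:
$A = \frac{4}{29}$ ($A = 4 \cdot \frac{1}{29} = \frac{4}{29} \approx 0.13793$)
$P{\left(Z,R \right)} = 1$ ($P{\left(Z,R \right)} = - \frac{5 - 8}{3} = \left(- \frac{1}{3}\right) \left(-3\right) = 1$)
$\frac{1}{F + P{\left(A,-12 \right)}} = \frac{1}{-651 + 1} = \frac{1}{-650} = - \frac{1}{650}$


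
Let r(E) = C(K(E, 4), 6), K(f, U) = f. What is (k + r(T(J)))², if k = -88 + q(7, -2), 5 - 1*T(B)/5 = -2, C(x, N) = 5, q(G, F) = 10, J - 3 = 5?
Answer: 5329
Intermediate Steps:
J = 8 (J = 3 + 5 = 8)
T(B) = 35 (T(B) = 25 - 5*(-2) = 25 + 10 = 35)
k = -78 (k = -88 + 10 = -78)
r(E) = 5
(k + r(T(J)))² = (-78 + 5)² = (-73)² = 5329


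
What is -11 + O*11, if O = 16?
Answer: 165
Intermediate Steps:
-11 + O*11 = -11 + 16*11 = -11 + 176 = 165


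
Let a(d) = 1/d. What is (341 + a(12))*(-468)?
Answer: -159627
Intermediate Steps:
(341 + a(12))*(-468) = (341 + 1/12)*(-468) = (4093/12)*(-468) = -159627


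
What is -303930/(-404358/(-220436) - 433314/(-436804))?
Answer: -304839657880395/2834824966 ≈ -1.0753e+5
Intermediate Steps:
-303930/(-404358/(-220436) - 433314/(-436804)) = -303930/(-404358*(-1/220436) - 433314*(-1/436804)) = -303930/(202179/110218 + 216657/218402) = -303930/17008949796/6017957909 = -303930*6017957909/17008949796 = -304839657880395/2834824966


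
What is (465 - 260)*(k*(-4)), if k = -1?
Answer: 820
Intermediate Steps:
(465 - 260)*(k*(-4)) = (465 - 260)*(-1*(-4)) = 205*4 = 820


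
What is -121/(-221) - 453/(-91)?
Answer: 8548/1547 ≈ 5.5255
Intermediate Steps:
-121/(-221) - 453/(-91) = -121*(-1/221) - 453*(-1/91) = 121/221 + 453/91 = 8548/1547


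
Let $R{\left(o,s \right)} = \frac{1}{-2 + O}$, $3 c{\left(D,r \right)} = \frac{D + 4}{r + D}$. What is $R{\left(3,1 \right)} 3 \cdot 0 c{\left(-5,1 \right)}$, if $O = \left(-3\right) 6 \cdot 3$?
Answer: $0$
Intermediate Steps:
$O = -54$ ($O = \left(-18\right) 3 = -54$)
$c{\left(D,r \right)} = \frac{4 + D}{3 \left(D + r\right)}$ ($c{\left(D,r \right)} = \frac{\left(D + 4\right) \frac{1}{r + D}}{3} = \frac{\left(4 + D\right) \frac{1}{D + r}}{3} = \frac{\frac{1}{D + r} \left(4 + D\right)}{3} = \frac{4 + D}{3 \left(D + r\right)}$)
$R{\left(o,s \right)} = - \frac{1}{56}$ ($R{\left(o,s \right)} = \frac{1}{-2 - 54} = \frac{1}{-56} = - \frac{1}{56}$)
$R{\left(3,1 \right)} 3 \cdot 0 c{\left(-5,1 \right)} = \left(- \frac{1}{56}\right) 3 \cdot 0 \frac{4 - 5}{3 \left(-5 + 1\right)} = \left(- \frac{3}{56}\right) 0 \cdot \frac{1}{3} \frac{1}{-4} \left(-1\right) = 0 \cdot \frac{1}{3} \left(- \frac{1}{4}\right) \left(-1\right) = 0 \cdot \frac{1}{12} = 0$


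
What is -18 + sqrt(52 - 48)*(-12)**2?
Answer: 270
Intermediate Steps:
-18 + sqrt(52 - 48)*(-12)**2 = -18 + sqrt(4)*144 = -18 + 2*144 = -18 + 288 = 270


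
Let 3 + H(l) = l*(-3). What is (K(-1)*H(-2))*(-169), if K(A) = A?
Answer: 507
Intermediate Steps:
H(l) = -3 - 3*l (H(l) = -3 + l*(-3) = -3 - 3*l)
(K(-1)*H(-2))*(-169) = -(-3 - 3*(-2))*(-169) = -(-3 + 6)*(-169) = -1*3*(-169) = -3*(-169) = 507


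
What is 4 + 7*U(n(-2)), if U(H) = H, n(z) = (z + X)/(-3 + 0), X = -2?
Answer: 40/3 ≈ 13.333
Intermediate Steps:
n(z) = ⅔ - z/3 (n(z) = (z - 2)/(-3 + 0) = (-2 + z)/(-3) = (-2 + z)*(-⅓) = ⅔ - z/3)
4 + 7*U(n(-2)) = 4 + 7*(⅔ - ⅓*(-2)) = 4 + 7*(⅔ + ⅔) = 4 + 7*(4/3) = 4 + 28/3 = 40/3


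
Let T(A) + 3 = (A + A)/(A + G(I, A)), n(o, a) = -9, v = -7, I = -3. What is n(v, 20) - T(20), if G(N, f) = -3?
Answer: -142/17 ≈ -8.3529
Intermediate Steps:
T(A) = -3 + 2*A/(-3 + A) (T(A) = -3 + (A + A)/(A - 3) = -3 + (2*A)/(-3 + A) = -3 + 2*A/(-3 + A))
n(v, 20) - T(20) = -9 - (9 - 1*20)/(-3 + 20) = -9 - (9 - 20)/17 = -9 - (-11)/17 = -9 - 1*(-11/17) = -9 + 11/17 = -142/17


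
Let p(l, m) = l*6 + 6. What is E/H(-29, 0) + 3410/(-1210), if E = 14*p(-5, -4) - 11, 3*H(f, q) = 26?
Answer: -12257/286 ≈ -42.857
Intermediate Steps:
H(f, q) = 26/3 (H(f, q) = (1/3)*26 = 26/3)
p(l, m) = 6 + 6*l (p(l, m) = 6*l + 6 = 6 + 6*l)
E = -347 (E = 14*(6 + 6*(-5)) - 11 = 14*(6 - 30) - 11 = 14*(-24) - 11 = -336 - 11 = -347)
E/H(-29, 0) + 3410/(-1210) = -347/26/3 + 3410/(-1210) = -347*3/26 + 3410*(-1/1210) = -1041/26 - 31/11 = -12257/286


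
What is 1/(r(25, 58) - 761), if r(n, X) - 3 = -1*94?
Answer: -1/852 ≈ -0.0011737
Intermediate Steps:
r(n, X) = -91 (r(n, X) = 3 - 1*94 = 3 - 94 = -91)
1/(r(25, 58) - 761) = 1/(-91 - 761) = 1/(-852) = -1/852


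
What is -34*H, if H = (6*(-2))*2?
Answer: 816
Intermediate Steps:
H = -24 (H = -12*2 = -24)
-34*H = -34*(-24) = 816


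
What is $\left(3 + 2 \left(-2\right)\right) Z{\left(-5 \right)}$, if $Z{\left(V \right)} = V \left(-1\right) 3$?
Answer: $-15$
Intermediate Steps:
$Z{\left(V \right)} = - 3 V$ ($Z{\left(V \right)} = - V 3 = - 3 V$)
$\left(3 + 2 \left(-2\right)\right) Z{\left(-5 \right)} = \left(3 + 2 \left(-2\right)\right) \left(\left(-3\right) \left(-5\right)\right) = \left(3 - 4\right) 15 = \left(-1\right) 15 = -15$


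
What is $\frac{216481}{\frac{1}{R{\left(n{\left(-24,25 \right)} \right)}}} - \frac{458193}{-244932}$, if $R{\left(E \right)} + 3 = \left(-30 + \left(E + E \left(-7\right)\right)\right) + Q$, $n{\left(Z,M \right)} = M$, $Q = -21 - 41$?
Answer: $- \frac{4330221664449}{81644} \approx -5.3038 \cdot 10^{7}$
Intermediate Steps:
$Q = -62$
$R{\left(E \right)} = -95 - 6 E$ ($R{\left(E \right)} = -3 - \left(92 - E - E \left(-7\right)\right) = -3 + \left(\left(-30 + \left(E - 7 E\right)\right) - 62\right) = -3 - \left(92 + 6 E\right) = -95 - 6 E$)
$\frac{216481}{\frac{1}{R{\left(n{\left(-24,25 \right)} \right)}}} - \frac{458193}{-244932} = \frac{216481}{\frac{1}{-95 - 150}} - \frac{458193}{-244932} = \frac{216481}{\frac{1}{-95 - 150}} - - \frac{152731}{81644} = \frac{216481}{\frac{1}{-245}} + \frac{152731}{81644} = \frac{216481}{- \frac{1}{245}} + \frac{152731}{81644} = 216481 \left(-245\right) + \frac{152731}{81644} = -53037845 + \frac{152731}{81644} = - \frac{4330221664449}{81644}$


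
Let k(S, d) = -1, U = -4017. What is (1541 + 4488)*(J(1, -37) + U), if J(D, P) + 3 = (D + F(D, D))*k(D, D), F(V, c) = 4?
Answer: -24266725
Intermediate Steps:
J(D, P) = -7 - D (J(D, P) = -3 + (D + 4)*(-1) = -3 + (4 + D)*(-1) = -3 + (-4 - D) = -7 - D)
(1541 + 4488)*(J(1, -37) + U) = (1541 + 4488)*((-7 - 1*1) - 4017) = 6029*((-7 - 1) - 4017) = 6029*(-8 - 4017) = 6029*(-4025) = -24266725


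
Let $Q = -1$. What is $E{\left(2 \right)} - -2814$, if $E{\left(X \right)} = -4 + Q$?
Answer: $2809$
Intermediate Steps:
$E{\left(X \right)} = -5$ ($E{\left(X \right)} = -4 - 1 = -5$)
$E{\left(2 \right)} - -2814 = -5 - -2814 = -5 + 2814 = 2809$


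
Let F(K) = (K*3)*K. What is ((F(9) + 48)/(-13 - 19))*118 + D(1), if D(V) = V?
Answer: -17153/16 ≈ -1072.1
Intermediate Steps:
F(K) = 3*K**2 (F(K) = (3*K)*K = 3*K**2)
((F(9) + 48)/(-13 - 19))*118 + D(1) = ((3*9**2 + 48)/(-13 - 19))*118 + 1 = ((3*81 + 48)/(-32))*118 + 1 = ((243 + 48)*(-1/32))*118 + 1 = (291*(-1/32))*118 + 1 = -291/32*118 + 1 = -17169/16 + 1 = -17153/16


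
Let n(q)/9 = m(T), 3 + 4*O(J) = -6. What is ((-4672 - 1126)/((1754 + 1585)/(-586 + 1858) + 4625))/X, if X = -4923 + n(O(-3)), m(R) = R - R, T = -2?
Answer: 46384/182254383 ≈ 0.00025450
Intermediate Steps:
O(J) = -9/4 (O(J) = -¾ + (¼)*(-6) = -¾ - 3/2 = -9/4)
m(R) = 0
n(q) = 0 (n(q) = 9*0 = 0)
X = -4923 (X = -4923 + 0 = -4923)
((-4672 - 1126)/((1754 + 1585)/(-586 + 1858) + 4625))/X = ((-4672 - 1126)/((1754 + 1585)/(-586 + 1858) + 4625))/(-4923) = -5798/(3339/1272 + 4625)*(-1/4923) = -5798/(3339*(1/1272) + 4625)*(-1/4923) = -5798/(21/8 + 4625)*(-1/4923) = -5798/37021/8*(-1/4923) = -5798*8/37021*(-1/4923) = -46384/37021*(-1/4923) = 46384/182254383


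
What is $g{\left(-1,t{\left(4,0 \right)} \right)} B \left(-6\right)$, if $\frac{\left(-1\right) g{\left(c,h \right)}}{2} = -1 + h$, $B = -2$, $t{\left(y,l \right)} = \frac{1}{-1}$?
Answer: $48$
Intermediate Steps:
$t{\left(y,l \right)} = -1$
$g{\left(c,h \right)} = 2 - 2 h$ ($g{\left(c,h \right)} = - 2 \left(-1 + h\right) = 2 - 2 h$)
$g{\left(-1,t{\left(4,0 \right)} \right)} B \left(-6\right) = \left(2 - -2\right) \left(-2\right) \left(-6\right) = \left(2 + 2\right) \left(-2\right) \left(-6\right) = 4 \left(-2\right) \left(-6\right) = \left(-8\right) \left(-6\right) = 48$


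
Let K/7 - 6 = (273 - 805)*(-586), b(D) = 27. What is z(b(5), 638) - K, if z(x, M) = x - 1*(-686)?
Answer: -2181593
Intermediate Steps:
K = 2182306 (K = 42 + 7*((273 - 805)*(-586)) = 42 + 7*(-532*(-586)) = 42 + 7*311752 = 42 + 2182264 = 2182306)
z(x, M) = 686 + x (z(x, M) = x + 686 = 686 + x)
z(b(5), 638) - K = (686 + 27) - 1*2182306 = 713 - 2182306 = -2181593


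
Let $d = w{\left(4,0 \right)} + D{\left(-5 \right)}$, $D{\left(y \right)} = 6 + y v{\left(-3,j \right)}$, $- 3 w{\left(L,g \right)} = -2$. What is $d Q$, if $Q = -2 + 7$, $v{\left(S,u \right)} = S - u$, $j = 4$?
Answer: $\frac{625}{3} \approx 208.33$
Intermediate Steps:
$w{\left(L,g \right)} = \frac{2}{3}$ ($w{\left(L,g \right)} = \left(- \frac{1}{3}\right) \left(-2\right) = \frac{2}{3}$)
$D{\left(y \right)} = 6 - 7 y$ ($D{\left(y \right)} = 6 + y \left(-3 - 4\right) = 6 + y \left(-7\right) = 6 - 7 y$)
$Q = 5$
$d = \frac{125}{3}$ ($d = \frac{2}{3} + \left(6 - -35\right) = \frac{2}{3} + \left(6 + 35\right) = \frac{2}{3} + 41 = \frac{125}{3} \approx 41.667$)
$d Q = \frac{125}{3} \cdot 5 = \frac{625}{3}$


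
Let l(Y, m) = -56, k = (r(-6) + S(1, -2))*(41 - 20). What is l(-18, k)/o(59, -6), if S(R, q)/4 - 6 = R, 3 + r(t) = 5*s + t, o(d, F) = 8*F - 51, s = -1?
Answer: 56/99 ≈ 0.56566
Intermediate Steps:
o(d, F) = -51 + 8*F
r(t) = -8 + t (r(t) = -3 + (5*(-1) + t) = -3 + (-5 + t) = -8 + t)
S(R, q) = 24 + 4*R
k = 294 (k = ((-8 - 6) + (24 + 4*1))*(41 - 20) = (-14 + (24 + 4))*21 = (-14 + 28)*21 = 14*21 = 294)
l(-18, k)/o(59, -6) = -56/(-51 + 8*(-6)) = -56/(-51 - 48) = -56/(-99) = -56*(-1/99) = 56/99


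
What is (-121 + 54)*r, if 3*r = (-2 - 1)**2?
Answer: -201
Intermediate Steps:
r = 3 (r = (-2 - 1)**2/3 = (1/3)*(-3)**2 = (1/3)*9 = 3)
(-121 + 54)*r = (-121 + 54)*3 = -67*3 = -201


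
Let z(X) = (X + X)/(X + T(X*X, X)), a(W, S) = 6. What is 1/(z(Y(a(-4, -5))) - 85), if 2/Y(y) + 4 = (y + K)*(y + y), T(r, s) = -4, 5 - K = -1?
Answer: -279/23717 ≈ -0.011764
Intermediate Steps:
K = 6 (K = 5 - 1*(-1) = 5 + 1 = 6)
Y(y) = 2/(-4 + 2*y*(6 + y)) (Y(y) = 2/(-4 + (y + 6)*(y + y)) = 2/(-4 + (6 + y)*(2*y)) = 2/(-4 + 2*y*(6 + y)))
z(X) = 2*X/(-4 + X) (z(X) = (X + X)/(X - 4) = (2*X)/(-4 + X) = 2*X/(-4 + X))
1/(z(Y(a(-4, -5))) - 85) = 1/(2/((-2 + 6² + 6*6)*(-4 + 1/(-2 + 6² + 6*6))) - 85) = 1/(2/((-2 + 36 + 36)*(-4 + 1/(-2 + 36 + 36))) - 85) = 1/(2/(70*(-4 + 1/70)) - 85) = 1/(2*(1/70)/(-4 + 1/70) - 85) = 1/(2*(1/70)/(-279/70) - 85) = 1/(2*(1/70)*(-70/279) - 85) = 1/(-2/279 - 85) = 1/(-23717/279) = -279/23717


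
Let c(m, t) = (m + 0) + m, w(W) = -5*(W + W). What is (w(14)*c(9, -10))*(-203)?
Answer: 511560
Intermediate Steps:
w(W) = -10*W
c(m, t) = 2*m (c(m, t) = m + m = 2*m)
(w(14)*c(9, -10))*(-203) = ((-10*14)*(2*9))*(-203) = -140*18*(-203) = -2520*(-203) = 511560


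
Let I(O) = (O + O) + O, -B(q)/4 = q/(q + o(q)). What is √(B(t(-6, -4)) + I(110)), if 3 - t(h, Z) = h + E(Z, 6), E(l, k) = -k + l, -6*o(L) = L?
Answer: √8130/5 ≈ 18.033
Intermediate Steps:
o(L) = -L/6
E(l, k) = l - k
t(h, Z) = 9 - Z - h (t(h, Z) = 3 - (h + (Z - 1*6)) = 3 - (h + (Z - 6)) = 3 - (h + (-6 + Z)) = 3 - (-6 + Z + h) = 3 + (6 - Z - h) = 9 - Z - h)
B(q) = -24/5 (B(q) = -4*q/(q - q/6) = -4*q/(5*q/6) = -4*q*6/(5*q) = -4*6/5 = -24/5)
I(O) = 3*O (I(O) = 2*O + O = 3*O)
√(B(t(-6, -4)) + I(110)) = √(-24/5 + 3*110) = √(-24/5 + 330) = √(1626/5) = √8130/5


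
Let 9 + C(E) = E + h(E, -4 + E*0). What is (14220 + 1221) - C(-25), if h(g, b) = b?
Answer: 15479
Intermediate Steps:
C(E) = -13 + E (C(E) = -9 + (E + (-4 + E*0)) = -9 + (E + (-4 + 0)) = -9 + (E - 4) = -9 + (-4 + E) = -13 + E)
(14220 + 1221) - C(-25) = (14220 + 1221) - (-13 - 25) = 15441 - 1*(-38) = 15441 + 38 = 15479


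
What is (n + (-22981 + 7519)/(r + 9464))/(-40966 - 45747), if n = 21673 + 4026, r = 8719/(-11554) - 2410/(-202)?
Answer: -284138230862545/958793844656791 ≈ -0.29635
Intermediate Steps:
r = 13041951/1166954 (r = 8719*(-1/11554) - 2410*(-1/202) = -8719/11554 + 1205/101 = 13041951/1166954 ≈ 11.176)
n = 25699
(n + (-22981 + 7519)/(r + 9464))/(-40966 - 45747) = (25699 + (-22981 + 7519)/(13041951/1166954 + 9464))/(-40966 - 45747) = (25699 - 15462/11057094607/1166954)/(-86713) = (25699 - 15462*1166954/11057094607)*(-1/86713) = (25699 - 18043442748/11057094607)*(-1/86713) = (284138230862545/11057094607)*(-1/86713) = -284138230862545/958793844656791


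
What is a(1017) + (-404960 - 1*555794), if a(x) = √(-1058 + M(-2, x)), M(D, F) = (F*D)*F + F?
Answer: -960754 + I*√2068619 ≈ -9.6075e+5 + 1438.3*I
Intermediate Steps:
M(D, F) = F + D*F² (M(D, F) = (D*F)*F + F = D*F² + F = F + D*F²)
a(x) = √(-1058 + x*(1 - 2*x))
a(1017) + (-404960 - 1*555794) = √(-1058 + 1017 - 2*1017²) + (-404960 - 1*555794) = √(-1058 + 1017 - 2*1034289) + (-404960 - 555794) = √(-1058 + 1017 - 2068578) - 960754 = √(-2068619) - 960754 = I*√2068619 - 960754 = -960754 + I*√2068619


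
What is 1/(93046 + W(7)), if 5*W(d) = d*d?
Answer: 5/465279 ≈ 1.0746e-5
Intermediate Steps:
W(d) = d²/5 (W(d) = (d*d)/5 = d²/5)
1/(93046 + W(7)) = 1/(93046 + (⅕)*7²) = 1/(93046 + (⅕)*49) = 1/(93046 + 49/5) = 1/(465279/5) = 5/465279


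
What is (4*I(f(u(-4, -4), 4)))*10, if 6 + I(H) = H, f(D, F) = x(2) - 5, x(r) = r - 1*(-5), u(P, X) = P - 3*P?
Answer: -160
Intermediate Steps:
u(P, X) = -2*P
x(r) = 5 + r (x(r) = r + 5 = 5 + r)
f(D, F) = 2 (f(D, F) = (5 + 2) - 5 = 7 - 5 = 2)
I(H) = -6 + H
(4*I(f(u(-4, -4), 4)))*10 = (4*(-6 + 2))*10 = (4*(-4))*10 = -16*10 = -160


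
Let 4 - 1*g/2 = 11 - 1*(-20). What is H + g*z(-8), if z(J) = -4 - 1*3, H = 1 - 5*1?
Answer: 374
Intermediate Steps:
g = -54 (g = 8 - 2*(11 - 1*(-20)) = 8 - 2*(11 + 20) = 8 - 2*31 = 8 - 62 = -54)
H = -4 (H = 1 - 5 = -4)
z(J) = -7 (z(J) = -4 - 3 = -7)
H + g*z(-8) = -4 - 54*(-7) = -4 + 378 = 374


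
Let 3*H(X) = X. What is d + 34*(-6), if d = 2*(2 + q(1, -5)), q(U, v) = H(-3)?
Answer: -202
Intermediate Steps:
H(X) = X/3
q(U, v) = -1 (q(U, v) = (1/3)*(-3) = -1)
d = 2 (d = 2*(2 - 1) = 2*1 = 2)
d + 34*(-6) = 2 + 34*(-6) = 2 - 204 = -202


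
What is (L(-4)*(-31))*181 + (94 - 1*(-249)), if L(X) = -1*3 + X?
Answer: 39620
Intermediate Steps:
L(X) = -3 + X
(L(-4)*(-31))*181 + (94 - 1*(-249)) = ((-3 - 4)*(-31))*181 + (94 - 1*(-249)) = -7*(-31)*181 + (94 + 249) = 217*181 + 343 = 39277 + 343 = 39620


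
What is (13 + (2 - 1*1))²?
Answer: 196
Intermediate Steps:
(13 + (2 - 1*1))² = (13 + (2 - 1))² = (13 + 1)² = 14² = 196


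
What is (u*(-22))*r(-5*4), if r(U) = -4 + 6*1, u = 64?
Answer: -2816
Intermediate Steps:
r(U) = 2 (r(U) = -4 + 6 = 2)
(u*(-22))*r(-5*4) = (64*(-22))*2 = -1408*2 = -2816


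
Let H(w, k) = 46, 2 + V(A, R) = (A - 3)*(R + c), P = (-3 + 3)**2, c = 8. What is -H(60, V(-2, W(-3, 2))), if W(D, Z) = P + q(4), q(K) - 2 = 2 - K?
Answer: -46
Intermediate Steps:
P = 0 (P = 0**2 = 0)
q(K) = 4 - K (q(K) = 2 + (2 - K) = 4 - K)
W(D, Z) = 0 (W(D, Z) = 0 + (4 - 1*4) = 0 + (4 - 4) = 0 + 0 = 0)
V(A, R) = -2 + (-3 + A)*(8 + R) (V(A, R) = -2 + (A - 3)*(R + 8) = -2 + (-3 + A)*(8 + R))
-H(60, V(-2, W(-3, 2))) = -1*46 = -46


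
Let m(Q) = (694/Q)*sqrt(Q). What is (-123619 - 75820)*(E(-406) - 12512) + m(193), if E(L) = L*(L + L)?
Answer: -63254073240 + 694*sqrt(193)/193 ≈ -6.3254e+10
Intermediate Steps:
E(L) = 2*L**2 (E(L) = L*(2*L) = 2*L**2)
m(Q) = 694/sqrt(Q)
(-123619 - 75820)*(E(-406) - 12512) + m(193) = (-123619 - 75820)*(2*(-406)**2 - 12512) + 694/sqrt(193) = -199439*(2*164836 - 12512) + 694*(sqrt(193)/193) = -199439*(329672 - 12512) + 694*sqrt(193)/193 = -199439*317160 + 694*sqrt(193)/193 = -63254073240 + 694*sqrt(193)/193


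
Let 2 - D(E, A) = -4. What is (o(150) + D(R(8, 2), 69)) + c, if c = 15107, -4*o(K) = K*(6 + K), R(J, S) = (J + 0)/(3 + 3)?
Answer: 9263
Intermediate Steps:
R(J, S) = J/6
D(E, A) = 6 (D(E, A) = 2 - 1*(-4) = 2 + 4 = 6)
o(K) = -K*(6 + K)/4
(o(150) + D(R(8, 2), 69)) + c = (-1/4*150*(6 + 150) + 6) + 15107 = (-1/4*150*156 + 6) + 15107 = (-5850 + 6) + 15107 = -5844 + 15107 = 9263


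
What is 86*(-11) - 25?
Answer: -971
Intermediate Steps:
86*(-11) - 25 = -946 - 25 = -971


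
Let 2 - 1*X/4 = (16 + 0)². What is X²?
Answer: 1032256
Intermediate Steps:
X = -1016 (X = 8 - 4*(16 + 0)² = 8 - 4*16² = 8 - 4*256 = 8 - 1024 = -1016)
X² = (-1016)² = 1032256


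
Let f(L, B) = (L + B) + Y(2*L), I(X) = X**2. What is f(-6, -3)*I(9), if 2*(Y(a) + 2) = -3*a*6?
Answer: 7857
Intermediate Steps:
Y(a) = -2 - 9*a (Y(a) = -2 + (-3*a*6)/2 = -2 + (-18*a)/2 = -2 - 9*a)
f(L, B) = -2 + B - 17*L (f(L, B) = (L + B) + (-2 - 18*L) = (B + L) + (-2 - 18*L) = -2 + B - 17*L)
f(-6, -3)*I(9) = (-2 - 3 - 17*(-6))*9**2 = (-2 - 3 + 102)*81 = 97*81 = 7857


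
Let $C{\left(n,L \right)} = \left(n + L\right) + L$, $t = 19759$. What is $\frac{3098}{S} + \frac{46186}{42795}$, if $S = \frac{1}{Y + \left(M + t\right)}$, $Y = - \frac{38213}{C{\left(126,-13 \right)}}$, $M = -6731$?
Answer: $\frac{16765757067877}{427950} \approx 3.9177 \cdot 10^{7}$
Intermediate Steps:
$C{\left(n,L \right)} = n + 2 L$ ($C{\left(n,L \right)} = \left(L + n\right) + L = n + 2 L$)
$Y = - \frac{38213}{100}$ ($Y = - \frac{38213}{126 + 2 \left(-13\right)} = - \frac{38213}{126 - 26} = - \frac{38213}{100} \approx -382.13$)
$S = \frac{100}{1264587}$ ($S = \frac{1}{- \frac{38213}{100} + \left(-6731 + 19759\right)} = \frac{1}{- \frac{38213}{100} + 13028} = \frac{1}{\frac{1264587}{100}} = \frac{100}{1264587} \approx 7.9077 \cdot 10^{-5}$)
$\frac{3098}{S} + \frac{46186}{42795} = \frac{3098}{\frac{100}{1264587}} + \frac{46186}{42795} = 3098 \cdot \frac{1264587}{100} + 46186 \cdot \frac{1}{42795} = \frac{1958845263}{50} + \frac{46186}{42795} = \frac{16765757067877}{427950}$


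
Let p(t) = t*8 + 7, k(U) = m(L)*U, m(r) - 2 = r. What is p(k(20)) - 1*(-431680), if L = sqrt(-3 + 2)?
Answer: 432007 + 160*I ≈ 4.3201e+5 + 160.0*I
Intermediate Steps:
L = I (L = sqrt(-1) = I ≈ 1.0*I)
m(r) = 2 + r
k(U) = U*(2 + I) (k(U) = (2 + I)*U = U*(2 + I))
p(t) = 7 + 8*t (p(t) = 8*t + 7 = 7 + 8*t)
p(k(20)) - 1*(-431680) = (7 + 8*(20*(2 + I))) - 1*(-431680) = (7 + 8*(40 + 20*I)) + 431680 = (7 + (320 + 160*I)) + 431680 = (327 + 160*I) + 431680 = 432007 + 160*I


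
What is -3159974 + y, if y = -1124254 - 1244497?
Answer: -5528725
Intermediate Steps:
y = -2368751
-3159974 + y = -3159974 - 2368751 = -5528725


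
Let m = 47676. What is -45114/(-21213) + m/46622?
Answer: 519109316/164832081 ≈ 3.1493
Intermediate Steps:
-45114/(-21213) + m/46622 = -45114/(-21213) + 47676/46622 = -45114*(-1/21213) + 47676*(1/46622) = 15038/7071 + 23838/23311 = 519109316/164832081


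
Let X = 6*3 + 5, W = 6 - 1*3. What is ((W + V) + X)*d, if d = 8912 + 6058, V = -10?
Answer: 239520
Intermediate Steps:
W = 3 (W = 6 - 3 = 3)
X = 23 (X = 18 + 5 = 23)
d = 14970
((W + V) + X)*d = ((3 - 10) + 23)*14970 = (-7 + 23)*14970 = 16*14970 = 239520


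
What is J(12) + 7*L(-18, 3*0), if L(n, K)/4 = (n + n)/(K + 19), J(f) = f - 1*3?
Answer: -837/19 ≈ -44.053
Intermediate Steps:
J(f) = -3 + f (J(f) = f - 3 = -3 + f)
L(n, K) = 8*n/(19 + K) (L(n, K) = 4*((n + n)/(K + 19)) = 4*((2*n)/(19 + K)) = 4*(2*n/(19 + K)) = 8*n/(19 + K))
J(12) + 7*L(-18, 3*0) = (-3 + 12) + 7*(8*(-18)/(19 + 3*0)) = 9 + 7*(8*(-18)/(19 + 0)) = 9 + 7*(8*(-18)/19) = 9 + 7*(8*(-18)*(1/19)) = 9 + 7*(-144/19) = 9 - 1008/19 = -837/19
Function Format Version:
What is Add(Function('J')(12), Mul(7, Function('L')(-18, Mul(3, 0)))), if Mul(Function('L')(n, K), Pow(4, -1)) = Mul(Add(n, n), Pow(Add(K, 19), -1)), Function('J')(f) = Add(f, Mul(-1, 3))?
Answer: Rational(-837, 19) ≈ -44.053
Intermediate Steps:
Function('J')(f) = Add(-3, f) (Function('J')(f) = Add(f, -3) = Add(-3, f))
Function('L')(n, K) = Mul(8, n, Pow(Add(19, K), -1)) (Function('L')(n, K) = Mul(4, Mul(Add(n, n), Pow(Add(K, 19), -1))) = Mul(4, Mul(Mul(2, n), Pow(Add(19, K), -1))) = Mul(4, Mul(2, n, Pow(Add(19, K), -1))) = Mul(8, n, Pow(Add(19, K), -1)))
Add(Function('J')(12), Mul(7, Function('L')(-18, Mul(3, 0)))) = Add(Add(-3, 12), Mul(7, Mul(8, -18, Pow(Add(19, Mul(3, 0)), -1)))) = Add(9, Mul(7, Mul(8, -18, Pow(Add(19, 0), -1)))) = Add(9, Mul(7, Mul(8, -18, Pow(19, -1)))) = Add(9, Mul(7, Mul(8, -18, Rational(1, 19)))) = Add(9, Mul(7, Rational(-144, 19))) = Add(9, Rational(-1008, 19)) = Rational(-837, 19)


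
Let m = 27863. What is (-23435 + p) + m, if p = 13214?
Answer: 17642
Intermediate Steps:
(-23435 + p) + m = (-23435 + 13214) + 27863 = -10221 + 27863 = 17642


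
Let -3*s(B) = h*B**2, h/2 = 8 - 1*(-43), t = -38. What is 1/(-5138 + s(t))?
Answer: -1/54234 ≈ -1.8439e-5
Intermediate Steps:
h = 102 (h = 2*(8 - 1*(-43)) = 2*(8 + 43) = 2*51 = 102)
s(B) = -34*B**2
1/(-5138 + s(t)) = 1/(-5138 - 34*(-38)**2) = 1/(-5138 - 34*1444) = 1/(-5138 - 49096) = 1/(-54234) = -1/54234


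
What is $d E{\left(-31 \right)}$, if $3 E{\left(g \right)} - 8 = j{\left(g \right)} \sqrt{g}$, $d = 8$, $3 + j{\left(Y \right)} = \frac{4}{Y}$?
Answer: $\frac{64}{3} - \frac{776 i \sqrt{31}}{93} \approx 21.333 - 46.458 i$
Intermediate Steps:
$j{\left(Y \right)} = -3 + \frac{4}{Y}$
$E{\left(g \right)} = \frac{8}{3} + \frac{\sqrt{g} \left(-3 + \frac{4}{g}\right)}{3}$ ($E{\left(g \right)} = \frac{8}{3} + \frac{\left(-3 + \frac{4}{g}\right) \sqrt{g}}{3} = \frac{8}{3} + \frac{\sqrt{g} \left(-3 + \frac{4}{g}\right)}{3}$)
$d E{\left(-31 \right)} = 8 \left(\frac{8}{3} - \sqrt{-31} + \frac{4}{3 i \sqrt{31}}\right) = 8 \left(\frac{8}{3} - i \sqrt{31} + \frac{4 \left(- \frac{i \sqrt{31}}{31}\right)}{3}\right) = 8 \left(\frac{8}{3} - i \sqrt{31} - \frac{4 i \sqrt{31}}{93}\right) = 8 \left(\frac{8}{3} - \frac{97 i \sqrt{31}}{93}\right) = \frac{64}{3} - \frac{776 i \sqrt{31}}{93}$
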